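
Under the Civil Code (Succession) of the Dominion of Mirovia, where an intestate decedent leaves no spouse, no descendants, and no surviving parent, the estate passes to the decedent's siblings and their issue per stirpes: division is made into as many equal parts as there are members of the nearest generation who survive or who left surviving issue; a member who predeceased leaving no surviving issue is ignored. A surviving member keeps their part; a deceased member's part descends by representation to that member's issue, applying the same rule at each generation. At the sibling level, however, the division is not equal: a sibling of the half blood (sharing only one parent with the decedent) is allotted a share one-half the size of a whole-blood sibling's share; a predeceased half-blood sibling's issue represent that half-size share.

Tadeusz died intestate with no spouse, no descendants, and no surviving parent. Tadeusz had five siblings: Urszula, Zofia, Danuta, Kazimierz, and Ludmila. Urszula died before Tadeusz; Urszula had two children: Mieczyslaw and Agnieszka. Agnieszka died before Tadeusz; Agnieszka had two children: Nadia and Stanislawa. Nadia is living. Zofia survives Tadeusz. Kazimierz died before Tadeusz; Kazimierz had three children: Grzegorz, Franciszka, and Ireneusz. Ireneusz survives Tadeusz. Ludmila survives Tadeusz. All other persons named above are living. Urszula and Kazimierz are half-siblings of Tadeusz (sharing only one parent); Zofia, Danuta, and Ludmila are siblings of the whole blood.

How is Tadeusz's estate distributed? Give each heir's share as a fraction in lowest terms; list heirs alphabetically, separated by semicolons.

No spouse, descendants, or parent survives, so the estate passes to Tadeusz's siblings per stirpes.
Half-blood siblings count for one-half the weight of whole-blood siblings at the initial division.
Dividing 1 in proportion to weights (total weight 4): Urszula (weight 1/2) → 1/8; Zofia (weight 1) → 1/4; Danuta (weight 1) → 1/4; Kazimierz (weight 1/2) → 1/8; Ludmila (weight 1) → 1/4.
Urszula predeceased; the 1/8 allotted to Urszula's branch passes to Urszula's issue by representation.
The 1/8 is divided into 2 equal shares of 1/16 among Mieczyslaw, Agnieszka.
Mieczyslaw is living and takes 1/16.
Agnieszka predeceased; the 1/16 allotted to Agnieszka's branch passes to Agnieszka's issue by representation.
The 1/16 is divided into 2 equal shares of 1/32 among Nadia, Stanislawa.
Nadia is living and takes 1/32.
Stanislawa is living and takes 1/32.
Zofia is living and takes 1/4.
Danuta is living and takes 1/4.
Kazimierz predeceased; the 1/8 allotted to Kazimierz's branch passes to Kazimierz's issue by representation.
The 1/8 is divided into 3 equal shares of 1/24 among Grzegorz, Franciszka, Ireneusz.
Grzegorz is living and takes 1/24.
Franciszka is living and takes 1/24.
Ireneusz is living and takes 1/24.
Ludmila is living and takes 1/4.

Danuta 1/4; Franciszka 1/24; Grzegorz 1/24; Ireneusz 1/24; Ludmila 1/4; Mieczyslaw 1/16; Nadia 1/32; Stanislawa 1/32; Zofia 1/4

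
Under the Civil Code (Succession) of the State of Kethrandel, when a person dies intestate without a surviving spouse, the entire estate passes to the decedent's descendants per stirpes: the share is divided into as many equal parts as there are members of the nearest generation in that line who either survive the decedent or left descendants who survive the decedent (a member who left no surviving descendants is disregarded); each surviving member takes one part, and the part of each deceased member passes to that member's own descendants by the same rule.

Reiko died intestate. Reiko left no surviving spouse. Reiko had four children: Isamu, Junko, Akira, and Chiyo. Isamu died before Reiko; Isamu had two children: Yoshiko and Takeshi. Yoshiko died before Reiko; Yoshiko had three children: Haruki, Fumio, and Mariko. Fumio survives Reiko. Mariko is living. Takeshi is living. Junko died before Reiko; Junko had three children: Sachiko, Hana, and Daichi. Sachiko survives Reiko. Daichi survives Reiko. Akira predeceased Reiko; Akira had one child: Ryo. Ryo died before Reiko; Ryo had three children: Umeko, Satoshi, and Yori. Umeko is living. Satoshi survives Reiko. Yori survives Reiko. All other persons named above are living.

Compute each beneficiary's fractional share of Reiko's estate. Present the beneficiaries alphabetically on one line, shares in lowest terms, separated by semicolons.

Chiyo 1/4; Daichi 1/12; Fumio 1/24; Hana 1/12; Haruki 1/24; Mariko 1/24; Sachiko 1/12; Satoshi 1/12; Takeshi 1/8; Umeko 1/12; Yori 1/12

There is no surviving spouse, so the entire estate passes to Reiko's descendants per stirpes.
The estate is divided into 4 equal shares of 1/4 among Isamu, Junko, Akira, Chiyo.
Isamu predeceased; the 1/4 allotted to Isamu's branch passes to Isamu's issue by representation.
The 1/4 is divided into 2 equal shares of 1/8 among Yoshiko, Takeshi.
Yoshiko predeceased; the 1/8 allotted to Yoshiko's branch passes to Yoshiko's issue by representation.
The 1/8 is divided into 3 equal shares of 1/24 among Haruki, Fumio, Mariko.
Haruki is living and takes 1/24.
Fumio is living and takes 1/24.
Mariko is living and takes 1/24.
Takeshi is living and takes 1/8.
Junko predeceased; the 1/4 allotted to Junko's branch passes to Junko's issue by representation.
The 1/4 is divided into 3 equal shares of 1/12 among Sachiko, Hana, Daichi.
Sachiko is living and takes 1/12.
Hana is living and takes 1/12.
Daichi is living and takes 1/12.
Akira predeceased; the 1/4 allotted to Akira's branch passes to Akira's issue by representation.
Ryo's line is the sole branch at this level, so the full 1/4 passes to Ryo's issue by representation.
The 1/4 is divided into 3 equal shares of 1/12 among Umeko, Satoshi, Yori.
Umeko is living and takes 1/12.
Satoshi is living and takes 1/12.
Yori is living and takes 1/12.
Chiyo is living and takes 1/4.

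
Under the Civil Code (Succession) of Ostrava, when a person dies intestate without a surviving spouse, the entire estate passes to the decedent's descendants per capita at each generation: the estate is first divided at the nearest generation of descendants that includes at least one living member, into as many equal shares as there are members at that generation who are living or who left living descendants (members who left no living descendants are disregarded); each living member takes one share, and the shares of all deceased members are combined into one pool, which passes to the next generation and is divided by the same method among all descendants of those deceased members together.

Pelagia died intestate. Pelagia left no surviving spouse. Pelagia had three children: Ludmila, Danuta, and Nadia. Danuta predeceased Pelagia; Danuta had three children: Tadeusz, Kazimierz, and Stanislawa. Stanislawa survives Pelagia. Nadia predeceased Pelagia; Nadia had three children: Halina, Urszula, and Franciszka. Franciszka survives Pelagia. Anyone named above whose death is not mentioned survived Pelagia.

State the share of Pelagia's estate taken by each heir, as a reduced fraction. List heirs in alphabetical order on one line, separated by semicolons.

Franciszka 1/9; Halina 1/9; Kazimierz 1/9; Ludmila 1/3; Stanislawa 1/9; Tadeusz 1/9; Urszula 1/9

There is no surviving spouse, so the entire estate passes to Pelagia's descendants per capita at each generation.
At generation 1 (Ludmila, Danuta, Nadia) there are 3 shares of (1)/3 = 1/3 each.
Living: Ludmila — each takes 1/3.
Deceased: Danuta and Nadia. Their combined 2/3 is pooled and carried to generation 2.
At generation 2 (Tadeusz, Kazimierz, Stanislawa, Halina, Urszula, Franciszka) there are 6 shares of (2/3)/6 = 1/9 each.
Living: Tadeusz, Kazimierz, Stanislawa, Halina, Urszula, and Franciszka — each takes 1/9.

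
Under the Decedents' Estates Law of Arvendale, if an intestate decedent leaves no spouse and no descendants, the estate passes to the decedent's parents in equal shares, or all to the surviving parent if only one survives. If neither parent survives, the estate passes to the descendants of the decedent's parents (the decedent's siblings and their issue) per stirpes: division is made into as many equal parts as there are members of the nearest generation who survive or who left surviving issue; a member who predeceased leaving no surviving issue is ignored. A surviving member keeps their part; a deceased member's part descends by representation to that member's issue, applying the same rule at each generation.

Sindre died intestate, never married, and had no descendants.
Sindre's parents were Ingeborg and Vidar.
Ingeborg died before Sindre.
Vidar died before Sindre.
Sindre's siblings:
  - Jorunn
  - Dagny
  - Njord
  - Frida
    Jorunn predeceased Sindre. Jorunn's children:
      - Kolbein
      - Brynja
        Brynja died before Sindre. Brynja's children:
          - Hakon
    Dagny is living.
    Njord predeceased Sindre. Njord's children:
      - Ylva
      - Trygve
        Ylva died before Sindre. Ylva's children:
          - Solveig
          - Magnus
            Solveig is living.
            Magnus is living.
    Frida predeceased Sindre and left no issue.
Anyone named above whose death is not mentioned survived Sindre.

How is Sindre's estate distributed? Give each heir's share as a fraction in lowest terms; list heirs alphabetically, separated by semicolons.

Dagny 1/3; Hakon 1/6; Kolbein 1/6; Magnus 1/12; Solveig 1/12; Trygve 1/6

Neither parent survives and there are no descendants, so the estate passes to Sindre's siblings and their issue per stirpes.
Frida left no surviving issue, so that branch lapses and is disregarded.
The estate is divided into 3 equal shares of 1/3 among Jorunn, Dagny, Njord.
Jorunn predeceased; the 1/3 allotted to Jorunn's branch passes to Jorunn's issue by representation.
The 1/3 is divided into 2 equal shares of 1/6 among Kolbein, Brynja.
Kolbein is living and takes 1/6.
Brynja predeceased; the 1/6 allotted to Brynja's branch passes to Brynja's issue by representation.
Hakon is the sole taker at this level and receives the full 1/6.
Dagny is living and takes 1/3.
Njord predeceased; the 1/3 allotted to Njord's branch passes to Njord's issue by representation.
The 1/3 is divided into 2 equal shares of 1/6 among Ylva, Trygve.
Ylva predeceased; the 1/6 allotted to Ylva's branch passes to Ylva's issue by representation.
The 1/6 is divided into 2 equal shares of 1/12 among Solveig, Magnus.
Solveig is living and takes 1/12.
Magnus is living and takes 1/12.
Trygve is living and takes 1/6.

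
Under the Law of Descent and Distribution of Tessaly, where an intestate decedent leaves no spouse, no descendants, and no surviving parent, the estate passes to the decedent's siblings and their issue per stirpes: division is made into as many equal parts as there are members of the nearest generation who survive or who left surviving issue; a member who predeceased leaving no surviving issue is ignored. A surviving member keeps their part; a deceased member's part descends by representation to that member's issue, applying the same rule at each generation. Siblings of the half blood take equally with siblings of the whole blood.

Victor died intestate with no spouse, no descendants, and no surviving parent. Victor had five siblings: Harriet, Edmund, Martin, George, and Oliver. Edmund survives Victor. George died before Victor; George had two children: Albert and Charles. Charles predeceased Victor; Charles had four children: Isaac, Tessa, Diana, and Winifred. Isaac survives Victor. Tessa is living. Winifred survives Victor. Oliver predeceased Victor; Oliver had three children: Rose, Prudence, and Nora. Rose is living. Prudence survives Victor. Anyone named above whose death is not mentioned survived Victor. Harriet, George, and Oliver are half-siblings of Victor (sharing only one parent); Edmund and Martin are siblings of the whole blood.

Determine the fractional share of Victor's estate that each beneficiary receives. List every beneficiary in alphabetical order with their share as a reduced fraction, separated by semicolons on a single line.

No spouse, descendants, or parent survives, so the estate passes to Victor's siblings per stirpes.
Half-blood and whole-blood siblings take equally under the stated rule.
The estate is divided into 5 equal shares of 1/5 among Harriet, Edmund, Martin, George, Oliver.
Harriet is living and takes 1/5.
Edmund is living and takes 1/5.
Martin is living and takes 1/5.
George predeceased; the 1/5 allotted to George's branch passes to George's issue by representation.
The 1/5 is divided into 2 equal shares of 1/10 among Albert, Charles.
Albert is living and takes 1/10.
Charles predeceased; the 1/10 allotted to Charles's branch passes to Charles's issue by representation.
The 1/10 is divided into 4 equal shares of 1/40 among Isaac, Tessa, Diana, Winifred.
Isaac is living and takes 1/40.
Tessa is living and takes 1/40.
Diana is living and takes 1/40.
Winifred is living and takes 1/40.
Oliver predeceased; the 1/5 allotted to Oliver's branch passes to Oliver's issue by representation.
The 1/5 is divided into 3 equal shares of 1/15 among Rose, Prudence, Nora.
Rose is living and takes 1/15.
Prudence is living and takes 1/15.
Nora is living and takes 1/15.

Albert 1/10; Diana 1/40; Edmund 1/5; Harriet 1/5; Isaac 1/40; Martin 1/5; Nora 1/15; Prudence 1/15; Rose 1/15; Tessa 1/40; Winifred 1/40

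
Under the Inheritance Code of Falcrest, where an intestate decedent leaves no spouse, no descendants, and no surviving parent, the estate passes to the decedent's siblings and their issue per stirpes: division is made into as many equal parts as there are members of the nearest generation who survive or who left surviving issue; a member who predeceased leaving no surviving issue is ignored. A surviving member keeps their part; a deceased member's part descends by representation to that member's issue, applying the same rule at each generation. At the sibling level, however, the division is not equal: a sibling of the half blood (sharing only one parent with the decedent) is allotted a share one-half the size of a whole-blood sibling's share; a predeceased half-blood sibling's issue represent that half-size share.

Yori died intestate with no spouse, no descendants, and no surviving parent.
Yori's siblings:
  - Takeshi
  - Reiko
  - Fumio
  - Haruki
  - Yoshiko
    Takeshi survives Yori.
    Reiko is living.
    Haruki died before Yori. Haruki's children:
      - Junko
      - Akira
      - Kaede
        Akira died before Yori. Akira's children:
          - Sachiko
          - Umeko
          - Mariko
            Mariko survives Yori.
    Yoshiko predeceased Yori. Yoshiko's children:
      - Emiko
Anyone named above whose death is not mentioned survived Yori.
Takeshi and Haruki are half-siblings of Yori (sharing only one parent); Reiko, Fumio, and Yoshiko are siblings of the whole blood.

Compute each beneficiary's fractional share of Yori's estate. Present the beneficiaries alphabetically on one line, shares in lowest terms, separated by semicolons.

Emiko 1/4; Fumio 1/4; Junko 1/24; Kaede 1/24; Mariko 1/72; Reiko 1/4; Sachiko 1/72; Takeshi 1/8; Umeko 1/72

No spouse, descendants, or parent survives, so the estate passes to Yori's siblings per stirpes.
Half-blood siblings count for one-half the weight of whole-blood siblings at the initial division.
Dividing 1 in proportion to weights (total weight 4): Takeshi (weight 1/2) → 1/8; Reiko (weight 1) → 1/4; Fumio (weight 1) → 1/4; Haruki (weight 1/2) → 1/8; Yoshiko (weight 1) → 1/4.
Takeshi is living and takes 1/8.
Reiko is living and takes 1/4.
Fumio is living and takes 1/4.
Haruki predeceased; the 1/8 allotted to Haruki's branch passes to Haruki's issue by representation.
The 1/8 is divided into 3 equal shares of 1/24 among Junko, Akira, Kaede.
Junko is living and takes 1/24.
Akira predeceased; the 1/24 allotted to Akira's branch passes to Akira's issue by representation.
The 1/24 is divided into 3 equal shares of 1/72 among Sachiko, Umeko, Mariko.
Sachiko is living and takes 1/72.
Umeko is living and takes 1/72.
Mariko is living and takes 1/72.
Kaede is living and takes 1/24.
Yoshiko predeceased; the 1/4 allotted to Yoshiko's branch passes to Yoshiko's issue by representation.
Emiko is the sole taker at this level and receives the full 1/4.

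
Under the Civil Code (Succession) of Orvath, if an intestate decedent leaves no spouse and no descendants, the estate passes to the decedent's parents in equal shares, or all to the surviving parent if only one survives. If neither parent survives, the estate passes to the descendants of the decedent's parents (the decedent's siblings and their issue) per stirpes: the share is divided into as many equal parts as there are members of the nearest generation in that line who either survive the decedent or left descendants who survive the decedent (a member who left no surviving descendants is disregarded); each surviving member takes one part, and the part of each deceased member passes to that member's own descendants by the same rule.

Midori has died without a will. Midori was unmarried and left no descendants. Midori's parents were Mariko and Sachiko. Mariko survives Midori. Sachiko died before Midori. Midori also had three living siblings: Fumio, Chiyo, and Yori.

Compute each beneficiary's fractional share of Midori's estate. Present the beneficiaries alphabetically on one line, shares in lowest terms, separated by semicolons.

Only one parent, Mariko, survives, so Mariko takes the entire estate. The siblings take nothing because a surviving parent has priority.

Mariko 1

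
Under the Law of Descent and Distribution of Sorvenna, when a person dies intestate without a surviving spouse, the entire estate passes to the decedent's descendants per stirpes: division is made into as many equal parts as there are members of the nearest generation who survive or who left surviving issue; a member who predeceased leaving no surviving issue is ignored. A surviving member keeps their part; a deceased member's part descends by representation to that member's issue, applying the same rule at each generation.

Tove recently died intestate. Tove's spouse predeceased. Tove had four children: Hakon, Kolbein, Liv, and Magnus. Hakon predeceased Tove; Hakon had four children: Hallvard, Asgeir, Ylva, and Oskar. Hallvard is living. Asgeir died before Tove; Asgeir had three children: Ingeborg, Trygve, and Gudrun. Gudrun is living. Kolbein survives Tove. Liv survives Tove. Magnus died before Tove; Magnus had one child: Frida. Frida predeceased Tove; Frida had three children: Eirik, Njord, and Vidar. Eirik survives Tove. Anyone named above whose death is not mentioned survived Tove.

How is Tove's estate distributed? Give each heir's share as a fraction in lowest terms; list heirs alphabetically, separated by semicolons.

Eirik 1/12; Gudrun 1/48; Hallvard 1/16; Ingeborg 1/48; Kolbein 1/4; Liv 1/4; Njord 1/12; Oskar 1/16; Trygve 1/48; Vidar 1/12; Ylva 1/16

There is no surviving spouse, so the entire estate passes to Tove's descendants per stirpes.
The estate is divided into 4 equal shares of 1/4 among Hakon, Kolbein, Liv, Magnus.
Hakon predeceased; the 1/4 allotted to Hakon's branch passes to Hakon's issue by representation.
The 1/4 is divided into 4 equal shares of 1/16 among Hallvard, Asgeir, Ylva, Oskar.
Hallvard is living and takes 1/16.
Asgeir predeceased; the 1/16 allotted to Asgeir's branch passes to Asgeir's issue by representation.
The 1/16 is divided into 3 equal shares of 1/48 among Ingeborg, Trygve, Gudrun.
Ingeborg is living and takes 1/48.
Trygve is living and takes 1/48.
Gudrun is living and takes 1/48.
Ylva is living and takes 1/16.
Oskar is living and takes 1/16.
Kolbein is living and takes 1/4.
Liv is living and takes 1/4.
Magnus predeceased; the 1/4 allotted to Magnus's branch passes to Magnus's issue by representation.
Frida's line is the sole branch at this level, so the full 1/4 passes to Frida's issue by representation.
The 1/4 is divided into 3 equal shares of 1/12 among Eirik, Njord, Vidar.
Eirik is living and takes 1/12.
Njord is living and takes 1/12.
Vidar is living and takes 1/12.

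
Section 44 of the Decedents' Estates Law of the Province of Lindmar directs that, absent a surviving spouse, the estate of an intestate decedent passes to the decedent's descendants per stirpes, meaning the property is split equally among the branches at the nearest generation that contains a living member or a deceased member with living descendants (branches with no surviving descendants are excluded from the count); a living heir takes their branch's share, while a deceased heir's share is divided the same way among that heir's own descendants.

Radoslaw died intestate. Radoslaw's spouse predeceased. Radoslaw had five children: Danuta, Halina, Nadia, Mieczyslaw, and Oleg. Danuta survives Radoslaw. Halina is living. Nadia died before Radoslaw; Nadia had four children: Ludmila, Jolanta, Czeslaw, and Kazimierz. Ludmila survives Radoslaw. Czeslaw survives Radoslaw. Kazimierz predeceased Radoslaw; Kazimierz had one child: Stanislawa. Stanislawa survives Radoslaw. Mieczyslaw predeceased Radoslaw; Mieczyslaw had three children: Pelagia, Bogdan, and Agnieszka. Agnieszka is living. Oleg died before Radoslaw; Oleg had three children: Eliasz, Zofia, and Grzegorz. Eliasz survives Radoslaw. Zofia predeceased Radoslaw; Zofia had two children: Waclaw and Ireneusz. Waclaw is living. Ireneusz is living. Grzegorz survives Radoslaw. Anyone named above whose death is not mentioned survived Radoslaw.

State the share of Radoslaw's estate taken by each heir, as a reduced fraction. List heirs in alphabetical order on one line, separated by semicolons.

There is no surviving spouse, so the entire estate passes to Radoslaw's descendants per stirpes.
The estate is divided into 5 equal shares of 1/5 among Danuta, Halina, Nadia, Mieczyslaw, Oleg.
Danuta is living and takes 1/5.
Halina is living and takes 1/5.
Nadia predeceased; the 1/5 allotted to Nadia's branch passes to Nadia's issue by representation.
The 1/5 is divided into 4 equal shares of 1/20 among Ludmila, Jolanta, Czeslaw, Kazimierz.
Ludmila is living and takes 1/20.
Jolanta is living and takes 1/20.
Czeslaw is living and takes 1/20.
Kazimierz predeceased; the 1/20 allotted to Kazimierz's branch passes to Kazimierz's issue by representation.
Stanislawa is the sole taker at this level and receives the full 1/20.
Mieczyslaw predeceased; the 1/5 allotted to Mieczyslaw's branch passes to Mieczyslaw's issue by representation.
The 1/5 is divided into 3 equal shares of 1/15 among Pelagia, Bogdan, Agnieszka.
Pelagia is living and takes 1/15.
Bogdan is living and takes 1/15.
Agnieszka is living and takes 1/15.
Oleg predeceased; the 1/5 allotted to Oleg's branch passes to Oleg's issue by representation.
The 1/5 is divided into 3 equal shares of 1/15 among Eliasz, Zofia, Grzegorz.
Eliasz is living and takes 1/15.
Zofia predeceased; the 1/15 allotted to Zofia's branch passes to Zofia's issue by representation.
The 1/15 is divided into 2 equal shares of 1/30 among Waclaw, Ireneusz.
Waclaw is living and takes 1/30.
Ireneusz is living and takes 1/30.
Grzegorz is living and takes 1/15.

Agnieszka 1/15; Bogdan 1/15; Czeslaw 1/20; Danuta 1/5; Eliasz 1/15; Grzegorz 1/15; Halina 1/5; Ireneusz 1/30; Jolanta 1/20; Ludmila 1/20; Pelagia 1/15; Stanislawa 1/20; Waclaw 1/30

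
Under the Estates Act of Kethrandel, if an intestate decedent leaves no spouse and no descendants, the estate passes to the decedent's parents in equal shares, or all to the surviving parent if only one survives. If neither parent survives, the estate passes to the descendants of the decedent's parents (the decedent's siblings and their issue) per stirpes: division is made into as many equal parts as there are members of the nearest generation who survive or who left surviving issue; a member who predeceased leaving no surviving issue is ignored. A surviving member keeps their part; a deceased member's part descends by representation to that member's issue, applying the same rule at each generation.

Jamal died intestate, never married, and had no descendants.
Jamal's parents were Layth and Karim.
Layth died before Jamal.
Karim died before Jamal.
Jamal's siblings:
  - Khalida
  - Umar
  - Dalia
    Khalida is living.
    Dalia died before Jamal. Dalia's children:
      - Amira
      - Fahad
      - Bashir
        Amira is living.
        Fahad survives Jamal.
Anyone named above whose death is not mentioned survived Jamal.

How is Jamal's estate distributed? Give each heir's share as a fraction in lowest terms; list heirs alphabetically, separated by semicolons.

Neither parent survives and there are no descendants, so the estate passes to Jamal's siblings and their issue per stirpes.
The estate is divided into 3 equal shares of 1/3 among Khalida, Umar, Dalia.
Khalida is living and takes 1/3.
Umar is living and takes 1/3.
Dalia predeceased; the 1/3 allotted to Dalia's branch passes to Dalia's issue by representation.
The 1/3 is divided into 3 equal shares of 1/9 among Amira, Fahad, Bashir.
Amira is living and takes 1/9.
Fahad is living and takes 1/9.
Bashir is living and takes 1/9.

Amira 1/9; Bashir 1/9; Fahad 1/9; Khalida 1/3; Umar 1/3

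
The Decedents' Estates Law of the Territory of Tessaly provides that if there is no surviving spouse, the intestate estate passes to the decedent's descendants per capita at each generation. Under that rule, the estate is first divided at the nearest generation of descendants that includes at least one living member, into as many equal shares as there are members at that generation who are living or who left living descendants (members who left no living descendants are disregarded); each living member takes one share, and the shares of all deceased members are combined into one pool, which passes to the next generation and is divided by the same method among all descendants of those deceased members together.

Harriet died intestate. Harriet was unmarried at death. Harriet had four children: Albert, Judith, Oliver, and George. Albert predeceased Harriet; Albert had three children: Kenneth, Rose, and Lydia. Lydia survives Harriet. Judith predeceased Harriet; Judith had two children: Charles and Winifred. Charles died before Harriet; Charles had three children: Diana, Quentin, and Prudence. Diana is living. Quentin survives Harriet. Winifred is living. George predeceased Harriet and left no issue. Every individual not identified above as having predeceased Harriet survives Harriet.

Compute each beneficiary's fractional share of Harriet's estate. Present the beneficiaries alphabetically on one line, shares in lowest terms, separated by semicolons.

There is no surviving spouse, so the entire estate passes to Harriet's descendants per capita at each generation.
At generation 1 (Albert, Judith, Oliver) there are 3 shares of (1)/3 = 1/3 each.
Living: Oliver — each takes 1/3.
Deceased: Albert and Judith. Their combined 2/3 is pooled and carried to generation 2.
At generation 2 (Kenneth, Rose, Lydia, Charles, Winifred) there are 5 shares of (2/3)/5 = 2/15 each.
Living: Kenneth, Rose, Lydia, and Winifred — each takes 2/15.
Deceased: Charles. That 2/15 share is carried to generation 3.
At generation 3 (Diana, Quentin, Prudence) there are 3 shares of (2/15)/3 = 2/45 each.
Living: Diana, Quentin, and Prudence — each takes 2/45.

Diana 2/45; Kenneth 2/15; Lydia 2/15; Oliver 1/3; Prudence 2/45; Quentin 2/45; Rose 2/15; Winifred 2/15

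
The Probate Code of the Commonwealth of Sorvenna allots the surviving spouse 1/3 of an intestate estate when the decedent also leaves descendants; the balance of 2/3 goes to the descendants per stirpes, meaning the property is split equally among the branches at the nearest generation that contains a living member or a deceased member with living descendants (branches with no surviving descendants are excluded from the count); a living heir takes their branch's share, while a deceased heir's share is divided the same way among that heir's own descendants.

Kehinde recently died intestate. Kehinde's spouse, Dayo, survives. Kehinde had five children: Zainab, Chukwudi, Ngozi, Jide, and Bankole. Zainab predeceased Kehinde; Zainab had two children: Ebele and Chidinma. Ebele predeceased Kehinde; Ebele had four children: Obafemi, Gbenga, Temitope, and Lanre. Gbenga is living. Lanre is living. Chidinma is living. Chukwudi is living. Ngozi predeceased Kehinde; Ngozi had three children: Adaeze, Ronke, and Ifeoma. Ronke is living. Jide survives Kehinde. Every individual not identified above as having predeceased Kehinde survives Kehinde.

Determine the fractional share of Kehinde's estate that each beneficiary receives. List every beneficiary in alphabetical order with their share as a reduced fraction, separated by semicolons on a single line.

Adaeze 2/45; Bankole 2/15; Chidinma 1/15; Chukwudi 2/15; Dayo 1/3; Gbenga 1/60; Ifeoma 2/45; Jide 2/15; Lanre 1/60; Obafemi 1/60; Ronke 2/45; Temitope 1/60

Dayo, as surviving spouse, takes 1/3.
The remaining 2/3 passes to Kehinde's descendants per stirpes.
The 2/3 is divided into 5 equal shares of 2/15 among Zainab, Chukwudi, Ngozi, Jide, Bankole.
Zainab predeceased; the 2/15 allotted to Zainab's branch passes to Zainab's issue by representation.
The 2/15 is divided into 2 equal shares of 1/15 among Ebele, Chidinma.
Ebele predeceased; the 1/15 allotted to Ebele's branch passes to Ebele's issue by representation.
The 1/15 is divided into 4 equal shares of 1/60 among Obafemi, Gbenga, Temitope, Lanre.
Obafemi is living and takes 1/60.
Gbenga is living and takes 1/60.
Temitope is living and takes 1/60.
Lanre is living and takes 1/60.
Chidinma is living and takes 1/15.
Chukwudi is living and takes 2/15.
Ngozi predeceased; the 2/15 allotted to Ngozi's branch passes to Ngozi's issue by representation.
The 2/15 is divided into 3 equal shares of 2/45 among Adaeze, Ronke, Ifeoma.
Adaeze is living and takes 2/45.
Ronke is living and takes 2/45.
Ifeoma is living and takes 2/45.
Jide is living and takes 2/15.
Bankole is living and takes 2/15.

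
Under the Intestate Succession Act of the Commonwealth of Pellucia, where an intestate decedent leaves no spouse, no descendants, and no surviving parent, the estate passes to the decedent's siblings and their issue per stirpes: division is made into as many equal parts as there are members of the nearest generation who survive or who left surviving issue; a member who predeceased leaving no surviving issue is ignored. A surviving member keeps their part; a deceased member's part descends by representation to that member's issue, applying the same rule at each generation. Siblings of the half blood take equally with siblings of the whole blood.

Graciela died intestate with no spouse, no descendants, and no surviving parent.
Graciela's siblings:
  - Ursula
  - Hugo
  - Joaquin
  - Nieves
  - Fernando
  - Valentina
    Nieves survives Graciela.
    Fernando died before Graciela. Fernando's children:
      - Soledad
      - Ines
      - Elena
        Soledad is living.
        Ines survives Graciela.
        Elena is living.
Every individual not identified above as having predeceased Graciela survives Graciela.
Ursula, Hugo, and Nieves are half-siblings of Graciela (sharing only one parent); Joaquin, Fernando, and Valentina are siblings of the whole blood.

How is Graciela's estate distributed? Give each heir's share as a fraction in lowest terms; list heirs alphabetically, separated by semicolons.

No spouse, descendants, or parent survives, so the estate passes to Graciela's siblings per stirpes.
Half-blood and whole-blood siblings take equally under the stated rule.
The estate is divided into 6 equal shares of 1/6 among Ursula, Hugo, Joaquin, Nieves, Fernando, Valentina.
Ursula is living and takes 1/6.
Hugo is living and takes 1/6.
Joaquin is living and takes 1/6.
Nieves is living and takes 1/6.
Fernando predeceased; the 1/6 allotted to Fernando's branch passes to Fernando's issue by representation.
The 1/6 is divided into 3 equal shares of 1/18 among Soledad, Ines, Elena.
Soledad is living and takes 1/18.
Ines is living and takes 1/18.
Elena is living and takes 1/18.
Valentina is living and takes 1/6.

Elena 1/18; Hugo 1/6; Ines 1/18; Joaquin 1/6; Nieves 1/6; Soledad 1/18; Ursula 1/6; Valentina 1/6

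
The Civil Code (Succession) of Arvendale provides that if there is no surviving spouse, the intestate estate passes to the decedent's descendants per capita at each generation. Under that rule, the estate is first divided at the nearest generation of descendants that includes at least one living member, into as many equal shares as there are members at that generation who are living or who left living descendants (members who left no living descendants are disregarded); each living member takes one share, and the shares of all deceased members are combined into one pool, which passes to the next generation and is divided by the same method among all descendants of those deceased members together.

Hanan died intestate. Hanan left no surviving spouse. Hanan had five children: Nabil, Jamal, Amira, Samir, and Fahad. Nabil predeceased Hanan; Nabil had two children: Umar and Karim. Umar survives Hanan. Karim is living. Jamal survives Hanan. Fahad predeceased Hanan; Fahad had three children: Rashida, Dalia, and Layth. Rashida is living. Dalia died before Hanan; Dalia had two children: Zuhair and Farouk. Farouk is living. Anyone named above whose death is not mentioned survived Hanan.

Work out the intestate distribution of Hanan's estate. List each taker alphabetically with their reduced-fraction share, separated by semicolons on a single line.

There is no surviving spouse, so the entire estate passes to Hanan's descendants per capita at each generation.
At generation 1 (Nabil, Jamal, Amira, Samir, Fahad) there are 5 shares of (1)/5 = 1/5 each.
Living: Jamal, Amira, and Samir — each takes 1/5.
Deceased: Nabil and Fahad. Their combined 2/5 is pooled and carried to generation 2.
At generation 2 (Umar, Karim, Rashida, Dalia, Layth) there are 5 shares of (2/5)/5 = 2/25 each.
Living: Umar, Karim, Rashida, and Layth — each takes 2/25.
Deceased: Dalia. That 2/25 share is carried to generation 3.
At generation 3 (Zuhair, Farouk) there are 2 shares of (2/25)/2 = 1/25 each.
Living: Zuhair and Farouk — each takes 1/25.

Amira 1/5; Farouk 1/25; Jamal 1/5; Karim 2/25; Layth 2/25; Rashida 2/25; Samir 1/5; Umar 2/25; Zuhair 1/25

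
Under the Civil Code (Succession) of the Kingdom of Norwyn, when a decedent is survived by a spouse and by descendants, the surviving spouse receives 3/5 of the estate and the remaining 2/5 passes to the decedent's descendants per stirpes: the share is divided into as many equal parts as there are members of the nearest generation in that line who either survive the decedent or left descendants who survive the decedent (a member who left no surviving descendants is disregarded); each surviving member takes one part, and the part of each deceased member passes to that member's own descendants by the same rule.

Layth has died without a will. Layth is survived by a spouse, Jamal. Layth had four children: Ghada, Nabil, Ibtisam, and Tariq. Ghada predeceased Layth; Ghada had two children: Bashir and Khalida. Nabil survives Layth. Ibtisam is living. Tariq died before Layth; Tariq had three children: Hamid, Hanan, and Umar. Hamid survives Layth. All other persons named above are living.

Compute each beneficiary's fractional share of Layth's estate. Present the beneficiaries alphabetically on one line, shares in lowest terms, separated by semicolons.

Bashir 1/20; Hamid 1/30; Hanan 1/30; Ibtisam 1/10; Jamal 3/5; Khalida 1/20; Nabil 1/10; Umar 1/30

Jamal, as surviving spouse, takes 3/5.
The remaining 2/5 passes to Layth's descendants per stirpes.
The 2/5 is divided into 4 equal shares of 1/10 among Ghada, Nabil, Ibtisam, Tariq.
Ghada predeceased; the 1/10 allotted to Ghada's branch passes to Ghada's issue by representation.
The 1/10 is divided into 2 equal shares of 1/20 among Bashir, Khalida.
Bashir is living and takes 1/20.
Khalida is living and takes 1/20.
Nabil is living and takes 1/10.
Ibtisam is living and takes 1/10.
Tariq predeceased; the 1/10 allotted to Tariq's branch passes to Tariq's issue by representation.
The 1/10 is divided into 3 equal shares of 1/30 among Hamid, Hanan, Umar.
Hamid is living and takes 1/30.
Hanan is living and takes 1/30.
Umar is living and takes 1/30.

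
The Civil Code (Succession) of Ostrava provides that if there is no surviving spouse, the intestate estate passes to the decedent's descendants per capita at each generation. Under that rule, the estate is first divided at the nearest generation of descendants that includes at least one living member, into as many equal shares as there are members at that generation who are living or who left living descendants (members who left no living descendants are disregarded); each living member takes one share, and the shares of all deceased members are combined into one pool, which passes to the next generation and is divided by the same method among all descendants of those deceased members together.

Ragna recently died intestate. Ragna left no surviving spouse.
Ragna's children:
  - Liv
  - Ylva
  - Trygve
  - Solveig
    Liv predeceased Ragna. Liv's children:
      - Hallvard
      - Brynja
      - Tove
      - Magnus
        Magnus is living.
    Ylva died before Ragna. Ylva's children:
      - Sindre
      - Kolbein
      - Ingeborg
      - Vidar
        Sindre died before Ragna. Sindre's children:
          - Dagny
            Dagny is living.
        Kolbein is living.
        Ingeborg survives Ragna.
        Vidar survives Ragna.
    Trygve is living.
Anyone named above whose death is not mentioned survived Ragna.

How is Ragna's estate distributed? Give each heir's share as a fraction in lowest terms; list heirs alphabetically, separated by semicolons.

There is no surviving spouse, so the entire estate passes to Ragna's descendants per capita at each generation.
At generation 1 (Liv, Ylva, Trygve, Solveig) there are 4 shares of (1)/4 = 1/4 each.
Living: Trygve and Solveig — each takes 1/4.
Deceased: Liv and Ylva. Their combined 1/2 is pooled and carried to generation 2.
At generation 2 (Hallvard, Brynja, Tove, Magnus, Sindre, Kolbein, Ingeborg, Vidar) there are 8 shares of (1/2)/8 = 1/16 each.
Living: Hallvard, Brynja, Tove, Magnus, Kolbein, Ingeborg, and Vidar — each takes 1/16.
Deceased: Sindre. That 1/16 share is carried to generation 3.
At generation 3 (Dagny) there are 1 shares of (1/16)/1 = 1/16 each.
Living: Dagny — each takes 1/16.

Brynja 1/16; Dagny 1/16; Hallvard 1/16; Ingeborg 1/16; Kolbein 1/16; Magnus 1/16; Solveig 1/4; Tove 1/16; Trygve 1/4; Vidar 1/16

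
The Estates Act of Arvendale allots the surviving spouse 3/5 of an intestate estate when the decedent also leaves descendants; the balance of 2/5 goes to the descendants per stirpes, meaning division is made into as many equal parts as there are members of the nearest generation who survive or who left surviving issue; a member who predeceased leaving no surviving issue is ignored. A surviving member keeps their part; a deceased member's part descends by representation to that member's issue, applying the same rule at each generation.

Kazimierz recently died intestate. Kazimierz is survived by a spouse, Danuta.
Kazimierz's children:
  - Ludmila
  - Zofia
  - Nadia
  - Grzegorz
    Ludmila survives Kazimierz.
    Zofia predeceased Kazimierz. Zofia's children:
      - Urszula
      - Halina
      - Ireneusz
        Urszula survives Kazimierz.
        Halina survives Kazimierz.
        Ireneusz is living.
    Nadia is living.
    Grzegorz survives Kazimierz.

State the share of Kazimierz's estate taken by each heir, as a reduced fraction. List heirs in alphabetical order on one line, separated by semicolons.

Danuta, as surviving spouse, takes 3/5.
The remaining 2/5 passes to Kazimierz's descendants per stirpes.
The 2/5 is divided into 4 equal shares of 1/10 among Ludmila, Zofia, Nadia, Grzegorz.
Ludmila is living and takes 1/10.
Zofia predeceased; the 1/10 allotted to Zofia's branch passes to Zofia's issue by representation.
The 1/10 is divided into 3 equal shares of 1/30 among Urszula, Halina, Ireneusz.
Urszula is living and takes 1/30.
Halina is living and takes 1/30.
Ireneusz is living and takes 1/30.
Nadia is living and takes 1/10.
Grzegorz is living and takes 1/10.

Danuta 3/5; Grzegorz 1/10; Halina 1/30; Ireneusz 1/30; Ludmila 1/10; Nadia 1/10; Urszula 1/30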